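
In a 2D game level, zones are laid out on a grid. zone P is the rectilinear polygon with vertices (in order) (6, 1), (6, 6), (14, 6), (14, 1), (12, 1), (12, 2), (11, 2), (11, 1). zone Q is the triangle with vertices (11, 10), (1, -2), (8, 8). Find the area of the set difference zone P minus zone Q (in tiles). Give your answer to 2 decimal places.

|zone P| = 39, |zone P∩zone Q| = 1.4095.
|zone P ∖ zone Q| = |zone P| − |zone P∩zone Q| = 39 − 1.4095 = 37.59.

37.59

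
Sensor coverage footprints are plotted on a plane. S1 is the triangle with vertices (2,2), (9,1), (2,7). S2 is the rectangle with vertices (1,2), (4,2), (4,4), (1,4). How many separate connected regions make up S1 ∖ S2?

S1 ∖ S2 is a single connected region.

1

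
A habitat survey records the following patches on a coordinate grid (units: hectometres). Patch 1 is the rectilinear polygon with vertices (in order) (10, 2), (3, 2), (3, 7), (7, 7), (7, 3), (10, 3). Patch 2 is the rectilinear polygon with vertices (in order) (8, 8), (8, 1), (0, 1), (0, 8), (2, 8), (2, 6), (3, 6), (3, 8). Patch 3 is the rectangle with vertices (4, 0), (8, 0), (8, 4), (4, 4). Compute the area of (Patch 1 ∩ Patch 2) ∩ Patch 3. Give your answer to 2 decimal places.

7.00

The region (Patch 1 ∩ Patch 2) ∩ Patch 3 is the polygon with vertices (7,3), (8,3), (8,2), (4,2), (4,4), (7,4).
By the shoelace formula its area is 7.00.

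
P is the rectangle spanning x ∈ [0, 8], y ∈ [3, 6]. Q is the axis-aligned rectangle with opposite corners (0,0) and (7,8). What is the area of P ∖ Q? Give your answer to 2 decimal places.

|P∩Q|: x∈[0,7], y∈[3,6] → 7·3 = 21.
|P| = 24.
|P ∖ Q| = |P| − |P∩Q| = 24 − 21 = 3.00.

3.00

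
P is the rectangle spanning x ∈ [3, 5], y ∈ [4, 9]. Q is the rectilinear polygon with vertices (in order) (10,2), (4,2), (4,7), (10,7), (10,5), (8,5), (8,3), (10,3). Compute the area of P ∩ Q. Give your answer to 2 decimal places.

3.00

The intersection is the polygon with vertices (5,4), (4,4), (4,7), (5,7).
By the shoelace formula its area is 3.00.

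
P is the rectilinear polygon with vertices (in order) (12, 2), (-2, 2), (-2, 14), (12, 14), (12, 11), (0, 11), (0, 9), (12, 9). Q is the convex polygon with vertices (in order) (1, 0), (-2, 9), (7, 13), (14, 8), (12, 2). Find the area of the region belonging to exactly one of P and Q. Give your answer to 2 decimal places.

85.96

|P| = 144, |Q| = 138, |P∩Q| = 98.0222.
|P △ Q| = |P| + |Q| − 2·|P∩Q| = 144 + 138 − 196.0444 = 85.96.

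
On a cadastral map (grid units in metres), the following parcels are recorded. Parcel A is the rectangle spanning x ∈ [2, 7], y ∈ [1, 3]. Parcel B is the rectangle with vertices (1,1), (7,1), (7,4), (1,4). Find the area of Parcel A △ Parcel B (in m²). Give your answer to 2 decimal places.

8.00

|Parcel A∩Parcel B|: x∈[2,7], y∈[1,3] → 5·2 = 10.
|Parcel A △ Parcel B| = |Parcel A| + |Parcel B| − 2·|Parcel A∩Parcel B| = 10 + 18 − 20 = 8.00.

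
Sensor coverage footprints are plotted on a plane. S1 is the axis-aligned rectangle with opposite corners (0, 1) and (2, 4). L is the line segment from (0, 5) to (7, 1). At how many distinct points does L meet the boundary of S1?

2

The segment meets the boundary at (1.75,4), (2,3.857).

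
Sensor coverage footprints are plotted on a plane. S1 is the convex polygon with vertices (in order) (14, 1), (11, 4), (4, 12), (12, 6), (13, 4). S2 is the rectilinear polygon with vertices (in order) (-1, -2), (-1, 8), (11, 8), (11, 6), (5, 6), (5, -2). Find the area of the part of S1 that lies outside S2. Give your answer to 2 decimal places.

|S1| = 16, |S1∩S2| = 4.2083.
|S1 ∖ S2| = |S1| − |S1∩S2| = 16 − 4.2083 = 11.79.

11.79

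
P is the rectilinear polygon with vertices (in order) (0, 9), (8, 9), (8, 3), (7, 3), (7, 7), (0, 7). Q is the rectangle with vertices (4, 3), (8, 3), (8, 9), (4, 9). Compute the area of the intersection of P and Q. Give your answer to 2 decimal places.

The intersection is the polygon with vertices (8,9), (8,3), (7,3), (7,7), (4,7), (4,9).
By the shoelace formula its area is 12.00.

12.00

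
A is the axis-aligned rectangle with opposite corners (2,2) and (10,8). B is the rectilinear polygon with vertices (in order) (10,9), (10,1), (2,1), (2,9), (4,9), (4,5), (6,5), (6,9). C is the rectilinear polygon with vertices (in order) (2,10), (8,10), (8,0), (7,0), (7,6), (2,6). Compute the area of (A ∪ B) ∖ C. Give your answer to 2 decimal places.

|A ∪ B| = 62.
|(A ∪ B) ∩ C| = 21.
|(A ∪ B) ∖ C| = 62 − 21 = 41.00.

41.00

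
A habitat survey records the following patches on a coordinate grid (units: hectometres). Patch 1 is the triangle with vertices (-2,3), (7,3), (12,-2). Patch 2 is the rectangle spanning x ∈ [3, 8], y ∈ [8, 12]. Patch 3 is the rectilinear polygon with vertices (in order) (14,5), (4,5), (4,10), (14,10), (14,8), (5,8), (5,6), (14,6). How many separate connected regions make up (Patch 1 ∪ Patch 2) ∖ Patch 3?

(Patch 1 ∪ Patch 2) ∖ Patch 3 splits into 2 disjoint pieces (area 22.5, area 12).

2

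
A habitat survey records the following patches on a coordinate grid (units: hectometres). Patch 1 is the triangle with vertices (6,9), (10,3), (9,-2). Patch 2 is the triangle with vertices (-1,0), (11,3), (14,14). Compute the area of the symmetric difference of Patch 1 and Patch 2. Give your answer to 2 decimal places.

59.11

|Patch 1| = 13, |Patch 2| = 61.5, |Patch 1∩Patch 2| = 7.6944.
|Patch 1 △ Patch 2| = |Patch 1| + |Patch 2| − 2·|Patch 1∩Patch 2| = 13 + 61.5 − 15.3889 = 59.11.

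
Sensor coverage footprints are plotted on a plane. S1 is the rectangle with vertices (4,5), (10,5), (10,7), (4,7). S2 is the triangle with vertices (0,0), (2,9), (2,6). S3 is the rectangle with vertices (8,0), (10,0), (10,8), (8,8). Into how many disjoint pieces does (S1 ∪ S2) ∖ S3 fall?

(S1 ∪ S2) ∖ S3 splits into 2 disjoint pieces (area 8, area 3).

2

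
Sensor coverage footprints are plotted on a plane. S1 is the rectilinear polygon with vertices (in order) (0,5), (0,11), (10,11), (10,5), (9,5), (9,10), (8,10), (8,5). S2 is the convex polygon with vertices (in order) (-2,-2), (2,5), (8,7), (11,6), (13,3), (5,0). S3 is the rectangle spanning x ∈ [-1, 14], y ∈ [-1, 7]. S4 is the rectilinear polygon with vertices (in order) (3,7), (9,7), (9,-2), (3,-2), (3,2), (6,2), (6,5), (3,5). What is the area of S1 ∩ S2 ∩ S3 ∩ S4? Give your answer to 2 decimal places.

5.83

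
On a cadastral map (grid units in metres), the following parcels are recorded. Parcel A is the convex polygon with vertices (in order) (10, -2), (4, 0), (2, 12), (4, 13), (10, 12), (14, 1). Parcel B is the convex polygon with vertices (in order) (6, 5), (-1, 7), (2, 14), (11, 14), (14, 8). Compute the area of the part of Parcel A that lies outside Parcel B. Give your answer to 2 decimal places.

65.45

|Parcel A| = 122, |Parcel A∩Parcel B| = 56.5525.
|Parcel A ∖ Parcel B| = |Parcel A| − |Parcel A∩Parcel B| = 122 − 56.5525 = 65.45.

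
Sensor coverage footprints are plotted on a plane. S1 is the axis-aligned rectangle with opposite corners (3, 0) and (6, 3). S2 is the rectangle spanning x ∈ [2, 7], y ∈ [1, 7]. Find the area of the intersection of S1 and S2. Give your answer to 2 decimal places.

|S1∩S2|: x∈[3,6], y∈[1,3] → 3·2 = 6.

6.00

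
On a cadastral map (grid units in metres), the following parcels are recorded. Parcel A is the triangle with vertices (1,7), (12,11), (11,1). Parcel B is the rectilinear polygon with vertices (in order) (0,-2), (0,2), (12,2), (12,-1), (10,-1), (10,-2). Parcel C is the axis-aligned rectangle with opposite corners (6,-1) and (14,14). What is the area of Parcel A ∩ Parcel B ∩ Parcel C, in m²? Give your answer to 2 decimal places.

0.88

The intersection is the polygon with vertices (9.333,2), (11.1,2), (11,1).
By the shoelace formula its area is 0.88.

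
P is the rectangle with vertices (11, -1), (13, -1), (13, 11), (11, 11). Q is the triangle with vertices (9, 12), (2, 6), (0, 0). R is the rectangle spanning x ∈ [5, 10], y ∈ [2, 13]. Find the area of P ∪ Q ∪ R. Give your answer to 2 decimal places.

By inclusion–exclusion:
Individual areas: |P| = 24, |Q| = 15, |R| = 55.
|P∩Q| = 0.
|P∩R| = 0 (no overlap).
|Q∩R| = 3.8095.
|P∩Q∩R| = 0.
|P ∪ Q ∪ R| = 94 − 3.8095 + 0 = 90.19.

90.19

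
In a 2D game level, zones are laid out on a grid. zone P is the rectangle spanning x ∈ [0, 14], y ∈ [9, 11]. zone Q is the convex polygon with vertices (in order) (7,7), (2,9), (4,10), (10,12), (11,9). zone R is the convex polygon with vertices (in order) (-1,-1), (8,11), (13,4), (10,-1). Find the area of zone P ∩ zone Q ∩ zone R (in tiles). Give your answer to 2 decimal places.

The intersection is the polygon with vertices (6.5,9), (8,11), (9.429,9).
By the shoelace formula its area is 2.93.

2.93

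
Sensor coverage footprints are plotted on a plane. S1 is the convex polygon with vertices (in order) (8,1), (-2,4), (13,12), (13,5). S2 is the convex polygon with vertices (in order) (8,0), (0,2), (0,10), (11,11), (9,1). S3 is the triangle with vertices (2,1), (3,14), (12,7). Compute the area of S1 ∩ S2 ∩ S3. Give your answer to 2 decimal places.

The intersection is the polygon with vertices (8.593,9.65), (10.442,8.211), (9.954,5.773), (4,2.2), (2.135,2.759), (2.412,6.353).
By the shoelace formula its area is 35.46.

35.46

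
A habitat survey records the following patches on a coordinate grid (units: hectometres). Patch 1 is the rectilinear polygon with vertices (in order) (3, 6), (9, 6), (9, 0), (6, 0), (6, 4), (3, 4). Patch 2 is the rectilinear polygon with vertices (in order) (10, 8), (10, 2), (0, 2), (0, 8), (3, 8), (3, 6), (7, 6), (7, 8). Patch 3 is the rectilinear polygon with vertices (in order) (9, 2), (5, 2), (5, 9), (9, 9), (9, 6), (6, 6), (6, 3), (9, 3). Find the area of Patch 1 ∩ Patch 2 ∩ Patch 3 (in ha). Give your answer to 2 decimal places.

5.00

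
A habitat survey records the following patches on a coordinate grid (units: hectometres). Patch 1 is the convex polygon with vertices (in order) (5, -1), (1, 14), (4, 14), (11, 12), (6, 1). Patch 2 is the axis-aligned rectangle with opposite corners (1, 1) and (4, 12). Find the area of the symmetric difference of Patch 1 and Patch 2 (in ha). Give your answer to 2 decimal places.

84.68

|Patch 1| = 74.5, |Patch 2| = 33, |Patch 1∩Patch 2| = 11.4083.
|Patch 1 △ Patch 2| = |Patch 1| + |Patch 2| − 2·|Patch 1∩Patch 2| = 74.5 + 33 − 22.8167 = 84.68.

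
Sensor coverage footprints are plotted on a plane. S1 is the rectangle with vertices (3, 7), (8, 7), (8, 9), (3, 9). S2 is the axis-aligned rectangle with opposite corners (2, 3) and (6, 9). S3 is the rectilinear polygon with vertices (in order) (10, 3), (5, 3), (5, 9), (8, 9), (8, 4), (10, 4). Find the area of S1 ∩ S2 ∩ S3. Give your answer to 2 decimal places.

2.00

The intersection is the polygon with vertices (6,7), (5,7), (5,9), (6,9).
By the shoelace formula its area is 2.00.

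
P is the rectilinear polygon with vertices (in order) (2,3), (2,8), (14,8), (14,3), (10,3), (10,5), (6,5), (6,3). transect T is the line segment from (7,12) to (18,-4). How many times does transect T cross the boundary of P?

The segment meets the boundary at (13.188,3), (9.75,8).

2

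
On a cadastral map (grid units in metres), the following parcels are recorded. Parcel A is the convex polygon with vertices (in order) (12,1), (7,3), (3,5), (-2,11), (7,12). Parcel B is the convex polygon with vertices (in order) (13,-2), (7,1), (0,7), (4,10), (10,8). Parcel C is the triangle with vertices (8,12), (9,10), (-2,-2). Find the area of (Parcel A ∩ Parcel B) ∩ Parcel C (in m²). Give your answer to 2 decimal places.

The region (Parcel A ∩ Parcel B) ∩ Parcel C is the polygon with vertices (3,5), (6.077,9.308), (7.83,8.723), (3.971,4.514).
By the shoelace formula its area is 7.66.

7.66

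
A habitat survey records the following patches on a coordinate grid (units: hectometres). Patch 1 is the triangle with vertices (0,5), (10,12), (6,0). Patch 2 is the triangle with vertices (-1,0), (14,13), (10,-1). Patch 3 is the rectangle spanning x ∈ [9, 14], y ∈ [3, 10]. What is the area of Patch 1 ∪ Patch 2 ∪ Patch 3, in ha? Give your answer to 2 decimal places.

119.41

By inclusion–exclusion:
Individual areas: |Patch 1| = 46, |Patch 2| = 79, |Patch 3| = 35.
|Patch 1∩Patch 2| = 19.4509.
|Patch 1∩Patch 3| = 0.1667.
|Patch 2∩Patch 3| = 20.9744.
|Patch 1∩Patch 2∩Patch 3| = 0.
|Patch 1 ∪ Patch 2 ∪ Patch 3| = 160 − 40.5919 + 0 = 119.41.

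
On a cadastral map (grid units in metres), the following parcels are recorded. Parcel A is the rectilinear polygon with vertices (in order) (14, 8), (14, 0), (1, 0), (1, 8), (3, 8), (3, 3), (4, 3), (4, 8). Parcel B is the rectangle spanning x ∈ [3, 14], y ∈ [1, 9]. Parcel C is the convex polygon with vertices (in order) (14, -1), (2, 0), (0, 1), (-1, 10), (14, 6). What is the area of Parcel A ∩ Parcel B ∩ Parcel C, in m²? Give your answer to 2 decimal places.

64.50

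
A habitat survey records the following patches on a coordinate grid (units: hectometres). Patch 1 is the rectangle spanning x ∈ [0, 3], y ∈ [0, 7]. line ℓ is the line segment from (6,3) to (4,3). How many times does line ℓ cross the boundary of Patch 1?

0

The segment lies entirely outside Patch 1 and never meets its boundary.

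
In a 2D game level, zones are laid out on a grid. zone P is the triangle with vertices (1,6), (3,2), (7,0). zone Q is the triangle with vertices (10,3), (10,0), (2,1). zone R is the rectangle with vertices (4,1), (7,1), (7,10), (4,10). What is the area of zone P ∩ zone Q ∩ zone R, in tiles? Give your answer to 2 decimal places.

0.85

The intersection is the polygon with vertices (5.2,1.8), (6,1), (5,1), (4,1.5).
By the shoelace formula its area is 0.85.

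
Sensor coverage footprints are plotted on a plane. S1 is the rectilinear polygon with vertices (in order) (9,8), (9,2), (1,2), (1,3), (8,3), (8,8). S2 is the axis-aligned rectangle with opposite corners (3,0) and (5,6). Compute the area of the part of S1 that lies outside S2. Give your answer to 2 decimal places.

11.00

|S1| = 13, |S1∩S2| = 2.
|S1 ∖ S2| = |S1| − |S1∩S2| = 13 − 2 = 11.00.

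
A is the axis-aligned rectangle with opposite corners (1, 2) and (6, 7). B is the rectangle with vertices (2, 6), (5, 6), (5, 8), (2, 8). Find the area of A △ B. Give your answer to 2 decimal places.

25.00

|A∩B|: x∈[2,5], y∈[6,7] → 3·1 = 3.
|A △ B| = |A| + |B| − 2·|A∩B| = 25 + 6 − 6 = 25.00.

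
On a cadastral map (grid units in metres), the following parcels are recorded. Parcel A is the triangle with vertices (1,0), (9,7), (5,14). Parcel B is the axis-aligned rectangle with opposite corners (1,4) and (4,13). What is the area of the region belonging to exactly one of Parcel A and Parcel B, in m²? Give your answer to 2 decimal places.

|Parcel A| = 42, |Parcel B| = 27, |Parcel A∩Parcel B| = 6.0357.
|Parcel A △ Parcel B| = |Parcel A| + |Parcel B| − 2·|Parcel A∩Parcel B| = 42 + 27 − 12.0714 = 56.93.

56.93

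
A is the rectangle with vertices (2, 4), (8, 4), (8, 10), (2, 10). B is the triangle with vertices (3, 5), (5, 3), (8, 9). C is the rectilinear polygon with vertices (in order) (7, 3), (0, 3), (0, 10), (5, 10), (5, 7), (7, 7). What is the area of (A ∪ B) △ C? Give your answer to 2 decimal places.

30.25

|A ∪ B| = 36.75.
|(A ∪ B) ∩ C| = 24.75.
|(A ∪ B) △ C| = 36.75 + 43 − 49.5 = 30.25.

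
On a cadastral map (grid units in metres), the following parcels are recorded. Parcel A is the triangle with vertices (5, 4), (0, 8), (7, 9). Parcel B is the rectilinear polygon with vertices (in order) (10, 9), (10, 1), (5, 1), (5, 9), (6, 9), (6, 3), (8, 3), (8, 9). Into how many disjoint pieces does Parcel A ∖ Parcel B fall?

Parcel A ∖ Parcel B splits into 2 disjoint pieces (area 11.7857, area 1.1786).

2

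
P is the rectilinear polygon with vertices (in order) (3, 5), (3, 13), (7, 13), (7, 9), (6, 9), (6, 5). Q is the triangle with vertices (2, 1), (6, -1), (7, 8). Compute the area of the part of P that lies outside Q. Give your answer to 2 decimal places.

|P| = 28, |P∩Q| = 0.9143.
|P ∖ Q| = |P| − |P∩Q| = 28 − 0.9143 = 27.09.

27.09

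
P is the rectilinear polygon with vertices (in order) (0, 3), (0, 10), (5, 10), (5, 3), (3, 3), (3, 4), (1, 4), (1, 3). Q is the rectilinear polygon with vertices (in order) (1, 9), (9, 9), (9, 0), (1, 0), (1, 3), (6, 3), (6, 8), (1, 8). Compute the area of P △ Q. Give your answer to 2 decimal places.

72.00

|P| = 33, |Q| = 47, |P∩Q| = 4.
|P △ Q| = |P| + |Q| − 2·|P∩Q| = 33 + 47 − 8 = 72.00.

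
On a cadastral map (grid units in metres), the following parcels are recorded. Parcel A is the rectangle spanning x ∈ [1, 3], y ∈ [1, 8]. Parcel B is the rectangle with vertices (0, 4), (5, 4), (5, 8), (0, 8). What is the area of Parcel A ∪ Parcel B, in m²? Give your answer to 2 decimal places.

By inclusion–exclusion:
Individual areas: |Parcel A| = 14, |Parcel B| = 20.
|Parcel A∩Parcel B|: x∈[1,3], y∈[4,8] → 2·4 = 8.
|Parcel A ∪ Parcel B| = 34 − 8 = 26.00.

26.00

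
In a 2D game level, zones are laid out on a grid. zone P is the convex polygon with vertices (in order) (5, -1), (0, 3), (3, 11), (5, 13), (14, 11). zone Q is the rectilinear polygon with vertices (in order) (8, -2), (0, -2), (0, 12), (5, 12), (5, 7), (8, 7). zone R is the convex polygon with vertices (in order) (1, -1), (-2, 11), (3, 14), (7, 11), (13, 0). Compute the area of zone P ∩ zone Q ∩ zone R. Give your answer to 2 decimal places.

57.39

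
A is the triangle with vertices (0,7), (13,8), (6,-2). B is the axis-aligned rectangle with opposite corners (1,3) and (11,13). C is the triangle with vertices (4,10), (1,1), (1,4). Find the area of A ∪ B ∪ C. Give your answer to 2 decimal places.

By inclusion–exclusion:
Individual areas: |A| = 61.5, |B| = 100, |C| = 4.5.
|A∩B| = 40.9249.
|A∩C| = 1.9267.
|B∩C| = 3.8333.
|A∩B∩C| = 1.9267.
|A ∪ B ∪ C| = 166 − 46.6849 + 1.9267 = 121.24.

121.24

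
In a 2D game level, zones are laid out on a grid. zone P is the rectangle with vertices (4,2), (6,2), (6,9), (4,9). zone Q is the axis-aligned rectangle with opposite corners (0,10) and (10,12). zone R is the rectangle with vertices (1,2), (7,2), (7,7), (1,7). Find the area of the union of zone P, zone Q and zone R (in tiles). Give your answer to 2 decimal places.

54.00

By inclusion–exclusion:
Individual areas: |zone P| = 14, |zone Q| = 20, |zone R| = 30.
|zone P∩zone Q| = 0 (no overlap).
|zone P∩zone R|: x∈[4,6], y∈[2,7] → 2·5 = 10.
|zone Q∩zone R| = 0 (no overlap).
|zone P∩zone Q∩zone R| = 0.
|zone P ∪ zone Q ∪ zone R| = 64 − 10 + 0 = 54.00.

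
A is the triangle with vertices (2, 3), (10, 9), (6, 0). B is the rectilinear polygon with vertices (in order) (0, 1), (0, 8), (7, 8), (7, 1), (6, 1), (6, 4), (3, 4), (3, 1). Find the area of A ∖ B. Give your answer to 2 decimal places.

|A| = 24, |A∩B| = 8.4444.
|A ∖ B| = |A| − |A∩B| = 24 − 8.4444 = 15.56.

15.56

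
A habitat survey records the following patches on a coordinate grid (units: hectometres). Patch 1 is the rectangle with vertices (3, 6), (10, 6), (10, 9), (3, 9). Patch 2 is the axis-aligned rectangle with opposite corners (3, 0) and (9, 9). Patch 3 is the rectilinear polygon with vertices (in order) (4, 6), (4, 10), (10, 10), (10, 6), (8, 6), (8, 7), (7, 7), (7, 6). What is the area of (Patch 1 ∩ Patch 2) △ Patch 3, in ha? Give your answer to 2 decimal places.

13.00

|Patch 1 ∩ Patch 2| = 18.
|(Patch 1 ∩ Patch 2) ∩ Patch 3| = 14.
|(Patch 1 ∩ Patch 2) △ Patch 3| = 18 + 23 − 28 = 13.00.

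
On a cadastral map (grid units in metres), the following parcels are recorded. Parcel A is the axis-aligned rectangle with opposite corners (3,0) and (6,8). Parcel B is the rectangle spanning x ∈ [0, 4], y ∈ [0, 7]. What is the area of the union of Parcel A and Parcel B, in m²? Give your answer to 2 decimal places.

By inclusion–exclusion:
Individual areas: |Parcel A| = 24, |Parcel B| = 28.
|Parcel A∩Parcel B|: x∈[3,4], y∈[0,7] → 1·7 = 7.
|Parcel A ∪ Parcel B| = 52 − 7 = 45.00.

45.00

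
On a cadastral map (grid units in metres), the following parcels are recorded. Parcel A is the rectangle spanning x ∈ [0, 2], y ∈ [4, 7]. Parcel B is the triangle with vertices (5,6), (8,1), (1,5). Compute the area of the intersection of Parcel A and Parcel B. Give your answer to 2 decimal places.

0.41

The intersection is the polygon with vertices (2,4.429), (1,5), (2,5.25).
By the shoelace formula its area is 0.41.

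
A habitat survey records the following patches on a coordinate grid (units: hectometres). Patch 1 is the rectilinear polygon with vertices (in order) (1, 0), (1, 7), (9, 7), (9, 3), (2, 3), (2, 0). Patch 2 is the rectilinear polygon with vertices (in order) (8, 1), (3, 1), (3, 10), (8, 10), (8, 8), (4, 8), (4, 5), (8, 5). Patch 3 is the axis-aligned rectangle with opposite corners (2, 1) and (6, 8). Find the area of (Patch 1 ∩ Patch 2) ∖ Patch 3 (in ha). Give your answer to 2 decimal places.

|Patch 1 ∩ Patch 2| = 12.
|(Patch 1 ∩ Patch 2) ∩ Patch 3| = 8.
|(Patch 1 ∩ Patch 2) ∖ Patch 3| = 12 − 8 = 4.00.

4.00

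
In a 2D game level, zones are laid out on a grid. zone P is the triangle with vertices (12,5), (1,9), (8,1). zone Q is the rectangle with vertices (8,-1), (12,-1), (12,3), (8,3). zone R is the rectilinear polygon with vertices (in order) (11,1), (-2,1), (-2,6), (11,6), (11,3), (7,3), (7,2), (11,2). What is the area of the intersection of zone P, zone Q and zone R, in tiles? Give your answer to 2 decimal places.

0.50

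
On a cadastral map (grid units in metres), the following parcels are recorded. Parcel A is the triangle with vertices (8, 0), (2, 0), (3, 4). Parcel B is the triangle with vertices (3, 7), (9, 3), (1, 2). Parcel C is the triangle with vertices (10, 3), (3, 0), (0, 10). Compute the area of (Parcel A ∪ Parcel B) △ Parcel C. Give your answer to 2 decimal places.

21.91

|Parcel A ∪ Parcel B| = 28.9494.
|(Parcel A ∪ Parcel B) ∩ Parcel C| = 23.27.
|(Parcel A ∪ Parcel B) △ Parcel C| = 28.9494 + 39.5 − 46.5401 = 21.91.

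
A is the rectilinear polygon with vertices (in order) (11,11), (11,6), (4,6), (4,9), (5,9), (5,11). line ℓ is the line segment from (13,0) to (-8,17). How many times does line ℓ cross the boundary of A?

The segment meets the boundary at (4,7.286), (5.588,6).

2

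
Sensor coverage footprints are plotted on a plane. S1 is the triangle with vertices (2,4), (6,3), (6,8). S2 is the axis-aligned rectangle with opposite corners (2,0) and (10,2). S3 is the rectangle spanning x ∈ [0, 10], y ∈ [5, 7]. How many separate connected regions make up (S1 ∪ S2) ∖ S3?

(S1 ∪ S2) ∖ S3 splits into 3 disjoint pieces (area 5.5, area 0.5, area 16).

3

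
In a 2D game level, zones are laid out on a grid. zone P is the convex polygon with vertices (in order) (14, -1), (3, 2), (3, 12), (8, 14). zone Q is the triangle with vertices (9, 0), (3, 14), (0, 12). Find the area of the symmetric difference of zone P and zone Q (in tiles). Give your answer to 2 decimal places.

|zone P| = 98.5, |zone Q| = 27, |zone P∩zone Q| = 17.238.
|zone P △ zone Q| = |zone P| + |zone Q| − 2·|zone P∩zone Q| = 98.5 + 27 − 34.4761 = 91.02.

91.02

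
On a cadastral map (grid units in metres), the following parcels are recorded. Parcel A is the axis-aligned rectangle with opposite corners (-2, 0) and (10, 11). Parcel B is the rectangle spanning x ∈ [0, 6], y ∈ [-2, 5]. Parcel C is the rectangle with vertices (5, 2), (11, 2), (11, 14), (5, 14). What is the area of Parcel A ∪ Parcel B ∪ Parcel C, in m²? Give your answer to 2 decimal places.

By inclusion–exclusion:
Individual areas: |Parcel A| = 132, |Parcel B| = 42, |Parcel C| = 72.
|Parcel A∩Parcel B|: x∈[0,6], y∈[0,5] → 6·5 = 30.
|Parcel A∩Parcel C|: x∈[5,10], y∈[2,11] → 5·9 = 45.
|Parcel B∩Parcel C|: x∈[5,6], y∈[2,5] → 1·3 = 3.
|Parcel A∩Parcel B∩Parcel C| = 3.
|Parcel A ∪ Parcel B ∪ Parcel C| = 246 − 78 + 3 = 171.00.

171.00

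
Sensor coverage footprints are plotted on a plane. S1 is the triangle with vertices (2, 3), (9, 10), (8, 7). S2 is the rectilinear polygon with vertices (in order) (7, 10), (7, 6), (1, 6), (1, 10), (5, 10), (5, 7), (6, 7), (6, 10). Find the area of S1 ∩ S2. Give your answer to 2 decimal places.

1.92

The intersection is the polygon with vertices (6,7), (7,8), (7,6.333), (6.5,6), (5,6).
By the shoelace formula its area is 1.92.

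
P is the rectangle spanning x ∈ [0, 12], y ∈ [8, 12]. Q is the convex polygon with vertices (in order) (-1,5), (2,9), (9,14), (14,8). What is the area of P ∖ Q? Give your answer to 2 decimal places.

14.99

|P| = 48, |P∩Q| = 33.0083.
|P ∖ Q| = |P| − |P∩Q| = 48 − 33.0083 = 14.99.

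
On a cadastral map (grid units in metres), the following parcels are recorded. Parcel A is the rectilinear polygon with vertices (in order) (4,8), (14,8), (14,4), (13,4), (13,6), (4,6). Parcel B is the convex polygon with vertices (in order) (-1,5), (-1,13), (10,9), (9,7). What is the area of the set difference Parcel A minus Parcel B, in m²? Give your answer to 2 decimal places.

|Parcel A| = 22, |Parcel A∩Parcel B| = 7.75.
|Parcel A ∖ Parcel B| = |Parcel A| − |Parcel A∩Parcel B| = 22 − 7.75 = 14.25.

14.25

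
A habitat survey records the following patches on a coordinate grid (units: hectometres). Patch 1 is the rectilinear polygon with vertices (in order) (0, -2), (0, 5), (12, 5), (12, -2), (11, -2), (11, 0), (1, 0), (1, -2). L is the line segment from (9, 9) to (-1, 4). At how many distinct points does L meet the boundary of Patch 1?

The segment meets the boundary at (0,4.5), (1,5).

2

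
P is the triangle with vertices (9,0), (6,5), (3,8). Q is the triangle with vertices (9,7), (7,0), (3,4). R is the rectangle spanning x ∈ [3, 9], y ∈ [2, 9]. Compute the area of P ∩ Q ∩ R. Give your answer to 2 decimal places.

1.70

The intersection is the polygon with vertices (7.645,2.258), (7.571,2), (7.5,2), (5.182,5.091), (5.667,5.333), (6,5).
By the shoelace formula its area is 1.70.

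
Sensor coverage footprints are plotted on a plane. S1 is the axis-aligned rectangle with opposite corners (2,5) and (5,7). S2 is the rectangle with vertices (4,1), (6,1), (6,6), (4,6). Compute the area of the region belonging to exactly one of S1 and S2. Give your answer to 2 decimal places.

14.00

|S1∩S2|: x∈[4,5], y∈[5,6] → 1·1 = 1.
|S1 △ S2| = |S1| + |S2| − 2·|S1∩S2| = 6 + 10 − 2 = 14.00.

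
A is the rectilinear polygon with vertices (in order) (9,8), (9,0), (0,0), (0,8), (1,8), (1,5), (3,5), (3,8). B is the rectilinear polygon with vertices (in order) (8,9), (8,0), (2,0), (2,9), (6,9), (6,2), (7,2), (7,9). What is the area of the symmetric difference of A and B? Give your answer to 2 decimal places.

35.00

|A| = 66, |B| = 47, |A∩B| = 39.
|A △ B| = |A| + |B| − 2·|A∩B| = 66 + 47 − 78 = 35.00.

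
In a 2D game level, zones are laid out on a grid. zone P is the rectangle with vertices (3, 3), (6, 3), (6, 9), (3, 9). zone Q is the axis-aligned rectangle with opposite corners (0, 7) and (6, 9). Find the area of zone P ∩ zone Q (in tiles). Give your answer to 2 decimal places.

|zone P∩zone Q|: x∈[3,6], y∈[7,9] → 3·2 = 6.

6.00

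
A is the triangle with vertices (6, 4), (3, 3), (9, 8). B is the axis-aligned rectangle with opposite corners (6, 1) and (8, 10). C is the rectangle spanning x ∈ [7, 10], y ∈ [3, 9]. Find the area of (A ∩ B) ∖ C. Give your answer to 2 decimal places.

|A ∩ B| = 2.
|(A ∩ B) ∩ C| = 0.75.
|(A ∩ B) ∖ C| = 2 − 0.75 = 1.25.

1.25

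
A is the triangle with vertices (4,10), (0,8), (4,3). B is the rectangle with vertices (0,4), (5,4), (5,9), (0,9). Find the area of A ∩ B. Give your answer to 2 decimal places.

12.60

The intersection is the polygon with vertices (2,9), (4,9), (4,4), (3.2,4), (0,8).
By the shoelace formula its area is 12.60.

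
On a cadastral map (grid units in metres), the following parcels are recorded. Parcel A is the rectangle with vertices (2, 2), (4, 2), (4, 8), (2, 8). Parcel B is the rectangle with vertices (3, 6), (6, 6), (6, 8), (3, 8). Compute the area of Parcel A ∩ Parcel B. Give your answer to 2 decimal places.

|Parcel A∩Parcel B|: x∈[3,4], y∈[6,8] → 1·2 = 2.

2.00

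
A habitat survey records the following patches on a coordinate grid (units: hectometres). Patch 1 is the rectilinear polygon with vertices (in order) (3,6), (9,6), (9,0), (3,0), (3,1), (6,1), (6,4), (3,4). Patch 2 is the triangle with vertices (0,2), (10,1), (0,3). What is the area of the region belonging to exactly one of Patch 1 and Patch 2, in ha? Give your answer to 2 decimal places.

30.50

|Patch 1| = 27, |Patch 2| = 5, |Patch 1∩Patch 2| = 0.75.
|Patch 1 △ Patch 2| = |Patch 1| + |Patch 2| − 2·|Patch 1∩Patch 2| = 27 + 5 − 1.5 = 30.50.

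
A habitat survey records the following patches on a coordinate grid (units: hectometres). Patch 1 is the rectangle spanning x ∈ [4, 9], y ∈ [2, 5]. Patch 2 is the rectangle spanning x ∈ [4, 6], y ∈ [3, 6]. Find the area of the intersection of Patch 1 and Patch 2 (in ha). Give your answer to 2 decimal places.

|Patch 1∩Patch 2|: x∈[4,6], y∈[3,5] → 2·2 = 4.

4.00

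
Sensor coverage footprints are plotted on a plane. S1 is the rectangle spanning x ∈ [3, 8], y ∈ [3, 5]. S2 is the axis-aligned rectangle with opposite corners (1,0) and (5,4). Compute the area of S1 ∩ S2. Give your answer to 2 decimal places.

2.00

|S1∩S2|: x∈[3,5], y∈[3,4] → 2·1 = 2.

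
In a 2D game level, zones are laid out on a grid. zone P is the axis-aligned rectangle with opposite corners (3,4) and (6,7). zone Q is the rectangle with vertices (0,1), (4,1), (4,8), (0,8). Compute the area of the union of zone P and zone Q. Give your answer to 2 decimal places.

34.00

By inclusion–exclusion:
Individual areas: |zone P| = 9, |zone Q| = 28.
|zone P∩zone Q|: x∈[3,4], y∈[4,7] → 1·3 = 3.
|zone P ∪ zone Q| = 37 − 3 = 34.00.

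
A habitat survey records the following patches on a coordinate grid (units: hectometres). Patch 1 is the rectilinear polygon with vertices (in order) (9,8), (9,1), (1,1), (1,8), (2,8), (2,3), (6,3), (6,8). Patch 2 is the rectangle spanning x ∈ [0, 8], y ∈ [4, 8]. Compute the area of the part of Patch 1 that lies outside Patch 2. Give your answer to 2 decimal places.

|Patch 1| = 36, |Patch 1∩Patch 2| = 12.
|Patch 1 ∖ Patch 2| = |Patch 1| − |Patch 1∩Patch 2| = 36 − 12 = 24.00.

24.00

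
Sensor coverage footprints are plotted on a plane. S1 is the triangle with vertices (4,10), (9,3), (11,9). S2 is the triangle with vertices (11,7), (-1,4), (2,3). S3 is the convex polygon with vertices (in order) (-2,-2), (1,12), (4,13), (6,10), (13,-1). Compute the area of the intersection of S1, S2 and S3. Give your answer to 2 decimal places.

0.85

The intersection is the polygon with vertices (8.333,6.333), (8.591,5.929), (7.313,5.361), (6.879,5.97).
By the shoelace formula its area is 0.85.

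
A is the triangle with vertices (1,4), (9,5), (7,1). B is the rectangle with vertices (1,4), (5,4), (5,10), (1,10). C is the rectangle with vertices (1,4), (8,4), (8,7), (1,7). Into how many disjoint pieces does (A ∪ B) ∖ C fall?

(A ∪ B) ∖ C splits into 2 disjoint pieces (area 11.9375, area 12).

2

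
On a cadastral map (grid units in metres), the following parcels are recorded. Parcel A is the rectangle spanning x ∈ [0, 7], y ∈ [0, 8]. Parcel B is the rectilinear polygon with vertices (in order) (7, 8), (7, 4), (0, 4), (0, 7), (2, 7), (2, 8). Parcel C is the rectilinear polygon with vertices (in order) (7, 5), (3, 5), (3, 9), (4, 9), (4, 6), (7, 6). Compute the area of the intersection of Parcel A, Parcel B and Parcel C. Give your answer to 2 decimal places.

6.00

The intersection is the polygon with vertices (4,8), (4,6), (7,6), (7,5), (3,5), (3,8).
By the shoelace formula its area is 6.00.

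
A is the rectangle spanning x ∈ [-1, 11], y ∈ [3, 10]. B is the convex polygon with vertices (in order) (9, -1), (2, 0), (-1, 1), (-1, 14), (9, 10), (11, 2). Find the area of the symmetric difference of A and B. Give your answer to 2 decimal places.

|A| = 84, |B| = 133, |A∩B| = 76.125.
|A △ B| = |A| + |B| − 2·|A∩B| = 84 + 133 − 152.25 = 64.75.

64.75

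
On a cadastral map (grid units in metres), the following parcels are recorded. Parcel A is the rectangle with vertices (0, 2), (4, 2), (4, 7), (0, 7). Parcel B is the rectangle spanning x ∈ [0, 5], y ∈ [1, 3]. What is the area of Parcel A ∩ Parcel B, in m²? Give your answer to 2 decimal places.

4.00

|Parcel A∩Parcel B|: x∈[0,4], y∈[2,3] → 4·1 = 4.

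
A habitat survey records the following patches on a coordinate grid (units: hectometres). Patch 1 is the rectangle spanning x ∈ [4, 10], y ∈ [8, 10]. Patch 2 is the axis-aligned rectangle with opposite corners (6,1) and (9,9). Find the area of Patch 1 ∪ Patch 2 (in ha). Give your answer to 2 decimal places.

By inclusion–exclusion:
Individual areas: |Patch 1| = 12, |Patch 2| = 24.
|Patch 1∩Patch 2|: x∈[6,9], y∈[8,9] → 3·1 = 3.
|Patch 1 ∪ Patch 2| = 36 − 3 = 33.00.

33.00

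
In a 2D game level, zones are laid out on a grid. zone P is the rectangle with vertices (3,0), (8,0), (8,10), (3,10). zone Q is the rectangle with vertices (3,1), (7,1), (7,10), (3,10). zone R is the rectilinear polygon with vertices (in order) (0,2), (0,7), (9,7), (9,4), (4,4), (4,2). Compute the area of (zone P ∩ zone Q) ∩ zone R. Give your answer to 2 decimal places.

The region (zone P ∩ zone Q) ∩ zone R is the polygon with vertices (7,4), (4,4), (4,2), (3,2), (3,7), (7,7).
By the shoelace formula its area is 14.00.

14.00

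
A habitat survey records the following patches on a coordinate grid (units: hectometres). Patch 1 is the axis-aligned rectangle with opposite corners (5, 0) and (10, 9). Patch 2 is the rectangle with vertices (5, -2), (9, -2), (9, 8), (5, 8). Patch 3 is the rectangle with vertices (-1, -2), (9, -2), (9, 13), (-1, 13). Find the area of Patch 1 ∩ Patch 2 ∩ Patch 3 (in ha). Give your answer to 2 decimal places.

The intersection is the polygon with vertices (9,8), (9,0), (5,0), (5,8).
By the shoelace formula its area is 32.00.

32.00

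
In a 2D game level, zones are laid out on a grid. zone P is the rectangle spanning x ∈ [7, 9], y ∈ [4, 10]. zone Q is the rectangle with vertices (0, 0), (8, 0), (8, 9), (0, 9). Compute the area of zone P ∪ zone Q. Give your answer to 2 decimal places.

By inclusion–exclusion:
Individual areas: |zone P| = 12, |zone Q| = 72.
|zone P∩zone Q|: x∈[7,8], y∈[4,9] → 1·5 = 5.
|zone P ∪ zone Q| = 84 − 5 = 79.00.

79.00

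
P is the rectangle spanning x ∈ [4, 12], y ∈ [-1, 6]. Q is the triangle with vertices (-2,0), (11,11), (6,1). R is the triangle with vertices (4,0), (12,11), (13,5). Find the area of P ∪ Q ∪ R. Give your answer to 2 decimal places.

89.83

By inclusion–exclusion:
Individual areas: |P| = 56, |Q| = 37.5, |R| = 29.5.
|P∩Q| = 15.9965.
|P∩R| = 17.1313.
|Q∩R| = 3.6564.
|P∩Q∩R| = 3.6155.
|P ∪ Q ∪ R| = 123 − 36.7842 + 3.6155 = 89.83.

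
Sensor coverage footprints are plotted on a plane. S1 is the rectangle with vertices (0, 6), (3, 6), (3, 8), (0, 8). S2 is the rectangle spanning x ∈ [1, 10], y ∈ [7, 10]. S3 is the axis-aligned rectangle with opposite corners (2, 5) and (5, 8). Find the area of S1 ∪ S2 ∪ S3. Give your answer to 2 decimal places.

36.00

By inclusion–exclusion:
Individual areas: |S1| = 6, |S2| = 27, |S3| = 9.
|S1∩S2|: x∈[1,3], y∈[7,8] → 2·1 = 2.
|S1∩S3|: x∈[2,3], y∈[6,8] → 1·2 = 2.
|S2∩S3|: x∈[2,5], y∈[7,8] → 3·1 = 3.
|S1∩S2∩S3| = 1.
|S1 ∪ S2 ∪ S3| = 42 − 7 + 1 = 36.00.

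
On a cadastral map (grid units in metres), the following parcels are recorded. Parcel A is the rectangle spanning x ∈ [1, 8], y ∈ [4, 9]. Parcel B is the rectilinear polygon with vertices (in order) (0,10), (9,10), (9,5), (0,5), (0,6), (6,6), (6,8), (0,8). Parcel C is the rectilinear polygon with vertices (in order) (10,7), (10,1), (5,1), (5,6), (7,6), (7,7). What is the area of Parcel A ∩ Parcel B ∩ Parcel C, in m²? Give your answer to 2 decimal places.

4.00

The intersection is the polygon with vertices (8,5), (5,5), (5,6), (6,6), (7,6), (7,7), (8,7).
By the shoelace formula its area is 4.00.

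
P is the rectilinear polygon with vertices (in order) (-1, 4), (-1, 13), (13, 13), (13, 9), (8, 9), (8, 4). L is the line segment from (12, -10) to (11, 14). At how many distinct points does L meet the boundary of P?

The segment meets the boundary at (11.042,13), (11.208,9).

2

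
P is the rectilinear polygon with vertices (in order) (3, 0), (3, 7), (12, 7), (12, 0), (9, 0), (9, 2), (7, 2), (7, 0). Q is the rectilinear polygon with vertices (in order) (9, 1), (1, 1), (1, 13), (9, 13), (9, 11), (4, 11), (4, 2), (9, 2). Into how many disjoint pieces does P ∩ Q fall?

1

P ∩ Q is a single connected region.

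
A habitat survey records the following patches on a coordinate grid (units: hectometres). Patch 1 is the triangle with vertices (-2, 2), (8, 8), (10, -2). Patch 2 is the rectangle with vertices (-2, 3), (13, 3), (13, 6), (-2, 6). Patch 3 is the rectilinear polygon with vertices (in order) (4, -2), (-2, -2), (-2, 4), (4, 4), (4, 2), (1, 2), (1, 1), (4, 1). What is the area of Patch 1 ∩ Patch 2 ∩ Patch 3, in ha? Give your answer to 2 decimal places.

The intersection is the polygon with vertices (-0.333,3), (1.333,4), (4,4), (4,3).
By the shoelace formula its area is 3.50.

3.50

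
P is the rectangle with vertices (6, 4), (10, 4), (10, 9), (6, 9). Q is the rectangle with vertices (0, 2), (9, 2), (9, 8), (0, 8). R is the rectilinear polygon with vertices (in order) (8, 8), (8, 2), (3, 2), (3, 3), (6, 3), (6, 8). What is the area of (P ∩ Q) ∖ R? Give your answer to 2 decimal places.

4.00

|P ∩ Q| = 12.
|(P ∩ Q) ∩ R| = 8.
|(P ∩ Q) ∖ R| = 12 − 8 = 4.00.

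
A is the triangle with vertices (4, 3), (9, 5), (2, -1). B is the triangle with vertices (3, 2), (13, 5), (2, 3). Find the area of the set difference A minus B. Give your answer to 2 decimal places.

5.22

|A| = 8, |A∩B| = 2.7813.
|A ∖ B| = |A| − |A∩B| = 8 − 2.7813 = 5.22.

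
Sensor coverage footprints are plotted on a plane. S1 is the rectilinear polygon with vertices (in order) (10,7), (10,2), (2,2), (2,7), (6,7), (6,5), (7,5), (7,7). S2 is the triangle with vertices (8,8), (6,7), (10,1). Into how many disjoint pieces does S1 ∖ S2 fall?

S1 ∖ S2 splits into 2 disjoint pieces (area 5, area 27.0833).

2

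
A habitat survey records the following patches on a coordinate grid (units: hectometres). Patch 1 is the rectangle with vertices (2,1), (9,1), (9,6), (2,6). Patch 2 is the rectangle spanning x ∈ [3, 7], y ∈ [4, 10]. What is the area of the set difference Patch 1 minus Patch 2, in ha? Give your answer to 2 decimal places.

27.00

|Patch 1∩Patch 2|: x∈[3,7], y∈[4,6] → 4·2 = 8.
|Patch 1| = 35.
|Patch 1 ∖ Patch 2| = |Patch 1| − |Patch 1∩Patch 2| = 35 − 8 = 27.00.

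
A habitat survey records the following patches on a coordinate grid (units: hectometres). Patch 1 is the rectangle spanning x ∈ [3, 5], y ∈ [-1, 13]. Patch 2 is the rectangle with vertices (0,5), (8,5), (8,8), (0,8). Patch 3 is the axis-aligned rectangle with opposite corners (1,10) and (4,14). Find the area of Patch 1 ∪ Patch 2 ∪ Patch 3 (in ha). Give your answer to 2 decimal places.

By inclusion–exclusion:
Individual areas: |Patch 1| = 28, |Patch 2| = 24, |Patch 3| = 12.
|Patch 1∩Patch 2|: x∈[3,5], y∈[5,8] → 2·3 = 6.
|Patch 1∩Patch 3|: x∈[3,4], y∈[10,13] → 1·3 = 3.
|Patch 2∩Patch 3| = 0 (no overlap).
|Patch 1∩Patch 2∩Patch 3| = 0.
|Patch 1 ∪ Patch 2 ∪ Patch 3| = 64 − 9 + 0 = 55.00.

55.00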